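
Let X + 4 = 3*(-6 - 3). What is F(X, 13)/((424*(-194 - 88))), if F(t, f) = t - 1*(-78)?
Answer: -1/2544 ≈ -0.00039308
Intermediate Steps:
X = -31 (X = -4 + 3*(-6 - 3) = -4 + 3*(-9) = -4 - 27 = -31)
F(t, f) = 78 + t (F(t, f) = t + 78 = 78 + t)
F(X, 13)/((424*(-194 - 88))) = (78 - 31)/((424*(-194 - 88))) = 47/((424*(-282))) = 47/(-119568) = 47*(-1/119568) = -1/2544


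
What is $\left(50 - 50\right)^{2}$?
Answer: $0$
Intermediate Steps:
$\left(50 - 50\right)^{2} = 0^{2} = 0$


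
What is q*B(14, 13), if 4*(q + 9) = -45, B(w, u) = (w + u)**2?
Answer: -59049/4 ≈ -14762.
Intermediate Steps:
B(w, u) = (u + w)**2
q = -81/4 (q = -9 + (1/4)*(-45) = -9 - 45/4 = -81/4 ≈ -20.250)
q*B(14, 13) = -81*(13 + 14)**2/4 = -81/4*27**2 = -81/4*729 = -59049/4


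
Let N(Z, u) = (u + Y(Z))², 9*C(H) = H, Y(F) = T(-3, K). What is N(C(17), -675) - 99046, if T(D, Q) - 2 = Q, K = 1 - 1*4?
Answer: 357930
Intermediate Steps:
K = -3 (K = 1 - 4 = -3)
T(D, Q) = 2 + Q
Y(F) = -1 (Y(F) = 2 - 3 = -1)
C(H) = H/9
N(Z, u) = (-1 + u)² (N(Z, u) = (u - 1)² = (-1 + u)²)
N(C(17), -675) - 99046 = (-1 - 675)² - 99046 = (-676)² - 99046 = 456976 - 99046 = 357930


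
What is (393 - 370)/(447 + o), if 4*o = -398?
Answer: 46/695 ≈ 0.066187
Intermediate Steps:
o = -199/2 (o = (¼)*(-398) = -199/2 ≈ -99.500)
(393 - 370)/(447 + o) = (393 - 370)/(447 - 199/2) = 23/(695/2) = 23*(2/695) = 46/695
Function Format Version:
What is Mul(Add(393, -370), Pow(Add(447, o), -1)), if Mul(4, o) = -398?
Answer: Rational(46, 695) ≈ 0.066187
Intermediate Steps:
o = Rational(-199, 2) (o = Mul(Rational(1, 4), -398) = Rational(-199, 2) ≈ -99.500)
Mul(Add(393, -370), Pow(Add(447, o), -1)) = Mul(Add(393, -370), Pow(Add(447, Rational(-199, 2)), -1)) = Mul(23, Pow(Rational(695, 2), -1)) = Mul(23, Rational(2, 695)) = Rational(46, 695)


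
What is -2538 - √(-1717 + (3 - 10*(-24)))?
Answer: -2538 - I*√1474 ≈ -2538.0 - 38.393*I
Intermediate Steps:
-2538 - √(-1717 + (3 - 10*(-24))) = -2538 - √(-1717 + (3 + 240)) = -2538 - √(-1717 + 243) = -2538 - √(-1474) = -2538 - I*√1474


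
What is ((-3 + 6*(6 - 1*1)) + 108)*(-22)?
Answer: -2970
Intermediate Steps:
((-3 + 6*(6 - 1*1)) + 108)*(-22) = ((-3 + 6*(6 - 1)) + 108)*(-22) = ((-3 + 6*5) + 108)*(-22) = ((-3 + 30) + 108)*(-22) = (27 + 108)*(-22) = 135*(-22) = -2970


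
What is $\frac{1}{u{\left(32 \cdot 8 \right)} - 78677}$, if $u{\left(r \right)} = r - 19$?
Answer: $- \frac{1}{78440} \approx -1.2749 \cdot 10^{-5}$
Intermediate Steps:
$u{\left(r \right)} = -19 + r$ ($u{\left(r \right)} = r - 19 = -19 + r$)
$\frac{1}{u{\left(32 \cdot 8 \right)} - 78677} = \frac{1}{\left(-19 + 32 \cdot 8\right) - 78677} = \frac{1}{\left(-19 + 256\right) - 78677} = \frac{1}{237 - 78677} = \frac{1}{-78440} = - \frac{1}{78440}$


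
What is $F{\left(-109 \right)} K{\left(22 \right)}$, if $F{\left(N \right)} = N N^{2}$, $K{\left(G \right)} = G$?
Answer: $-28490638$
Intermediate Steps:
$F{\left(N \right)} = N^{3}$
$F{\left(-109 \right)} K{\left(22 \right)} = \left(-109\right)^{3} \cdot 22 = \left(-1295029\right) 22 = -28490638$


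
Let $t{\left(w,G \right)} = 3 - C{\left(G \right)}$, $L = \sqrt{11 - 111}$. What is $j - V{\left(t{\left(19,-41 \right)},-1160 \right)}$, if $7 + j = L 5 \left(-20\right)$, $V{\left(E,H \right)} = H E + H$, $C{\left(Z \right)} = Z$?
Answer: $52193 - 1000 i \approx 52193.0 - 1000.0 i$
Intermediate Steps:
$L = 10 i$ ($L = \sqrt{-100} = 10 i \approx 10.0 i$)
$t{\left(w,G \right)} = 3 - G$
$V{\left(E,H \right)} = H + E H$ ($V{\left(E,H \right)} = E H + H = H + E H$)
$j = -7 - 1000 i$ ($j = -7 + 10 i 5 \left(-20\right) = -7 + 10 i \left(-100\right) = -7 - 1000 i \approx -7.0 - 1000.0 i$)
$j - V{\left(t{\left(19,-41 \right)},-1160 \right)} = \left(-7 - 1000 i\right) - - 1160 \left(1 + \left(3 - -41\right)\right) = \left(-7 - 1000 i\right) - - 1160 \left(1 + \left(3 + 41\right)\right) = \left(-7 - 1000 i\right) - - 1160 \left(1 + 44\right) = \left(-7 - 1000 i\right) - \left(-1160\right) 45 = \left(-7 - 1000 i\right) - -52200 = \left(-7 - 1000 i\right) + 52200 = 52193 - 1000 i$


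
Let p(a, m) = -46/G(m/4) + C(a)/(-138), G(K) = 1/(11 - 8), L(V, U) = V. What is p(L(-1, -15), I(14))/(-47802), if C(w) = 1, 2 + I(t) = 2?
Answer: 19045/6596676 ≈ 0.0028871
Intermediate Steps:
I(t) = 0 (I(t) = -2 + 2 = 0)
G(K) = ⅓ (G(K) = 1/3 = ⅓)
p(a, m) = -19045/138 (p(a, m) = -46/⅓ + 1/(-138) = -46*3 + 1*(-1/138) = -138 - 1/138 = -19045/138)
p(L(-1, -15), I(14))/(-47802) = -19045/138/(-47802) = -19045/138*(-1/47802) = 19045/6596676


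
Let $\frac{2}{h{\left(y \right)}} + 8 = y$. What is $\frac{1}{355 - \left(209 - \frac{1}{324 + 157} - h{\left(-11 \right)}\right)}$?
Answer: $\frac{9139}{1333351} \approx 0.0068542$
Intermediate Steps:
$h{\left(y \right)} = \frac{2}{-8 + y}$
$\frac{1}{355 - \left(209 - \frac{1}{324 + 157} - h{\left(-11 \right)}\right)} = \frac{1}{355 - \left(209 - \frac{1}{324 + 157} - \frac{2}{-8 - 11}\right)} = \frac{1}{355 - \left(209 - \frac{1}{481} + \frac{2}{19}\right)} = \frac{1}{355 + \left(\left(\frac{1}{481} - 209\right) + 2 \left(- \frac{1}{19}\right)\right)} = \frac{1}{355 - \frac{1910994}{9139}} = \frac{1}{\frac{1333351}{9139}} = \frac{9139}{1333351}$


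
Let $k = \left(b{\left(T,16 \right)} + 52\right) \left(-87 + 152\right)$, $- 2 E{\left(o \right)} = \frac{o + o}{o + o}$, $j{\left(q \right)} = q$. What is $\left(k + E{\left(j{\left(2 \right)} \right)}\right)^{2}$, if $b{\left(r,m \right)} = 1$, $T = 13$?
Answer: $\frac{47458321}{4} \approx 1.1865 \cdot 10^{7}$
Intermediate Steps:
$E{\left(o \right)} = - \frac{1}{2}$ ($E{\left(o \right)} = - \frac{\left(o + o\right) \frac{1}{o + o}}{2} = - \frac{2 o \frac{1}{2 o}}{2} = \left(- \frac{1}{2}\right) 1 = - \frac{1}{2}$)
$k = 3445$ ($k = \left(1 + 52\right) \left(-87 + 152\right) = 53 \cdot 65 = 3445$)
$\left(k + E{\left(j{\left(2 \right)} \right)}\right)^{2} = \left(3445 - \frac{1}{2}\right)^{2} = \left(\frac{6889}{2}\right)^{2} = \frac{47458321}{4}$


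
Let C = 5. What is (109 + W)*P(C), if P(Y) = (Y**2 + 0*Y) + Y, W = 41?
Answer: 4500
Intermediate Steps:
P(Y) = Y + Y**2 (P(Y) = (Y**2 + 0) + Y = Y**2 + Y = Y + Y**2)
(109 + W)*P(C) = (109 + 41)*(5*(1 + 5)) = 150*(5*6) = 150*30 = 4500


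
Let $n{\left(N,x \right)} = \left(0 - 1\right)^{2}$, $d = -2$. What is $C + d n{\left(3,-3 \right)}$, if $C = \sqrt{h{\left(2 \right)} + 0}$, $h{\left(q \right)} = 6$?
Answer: $-2 + \sqrt{6} \approx 0.44949$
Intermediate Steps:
$n{\left(N,x \right)} = 1$ ($n{\left(N,x \right)} = \left(-1\right)^{2} = 1$)
$C = \sqrt{6}$ ($C = \sqrt{6 + 0} = \sqrt{6} \approx 2.4495$)
$C + d n{\left(3,-3 \right)} = \sqrt{6} - 2 = -2 + \sqrt{6}$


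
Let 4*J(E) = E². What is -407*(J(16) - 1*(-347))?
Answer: -167277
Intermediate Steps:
J(E) = E²/4
-407*(J(16) - 1*(-347)) = -407*((¼)*16² - 1*(-347)) = -407*((¼)*256 + 347) = -407*(64 + 347) = -407*411 = -167277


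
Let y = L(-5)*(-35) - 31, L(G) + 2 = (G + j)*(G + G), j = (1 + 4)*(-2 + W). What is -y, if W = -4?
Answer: 12211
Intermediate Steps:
j = -30 (j = (1 + 4)*(-2 - 4) = 5*(-6) = -30)
L(G) = -2 + 2*G*(-30 + G) (L(G) = -2 + (G - 30)*(G + G) = -2 + (-30 + G)*(2*G) = -2 + 2*G*(-30 + G))
y = -12211 (y = (-2 - 60*(-5) + 2*(-5)²)*(-35) - 31 = (-2 + 300 + 2*25)*(-35) - 31 = (-2 + 300 + 50)*(-35) - 31 = 348*(-35) - 31 = -12180 - 31 = -12211)
-y = -1*(-12211) = 12211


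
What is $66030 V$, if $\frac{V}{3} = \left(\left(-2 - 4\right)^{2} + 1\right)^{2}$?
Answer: $271185210$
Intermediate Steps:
$V = 4107$ ($V = 3 \left(\left(-2 - 4\right)^{2} + 1\right)^{2} = 3 \left(\left(-6\right)^{2} + 1\right)^{2} = 3 \left(36 + 1\right)^{2} = 3 \cdot 37^{2} = 3 \cdot 1369 = 4107$)
$66030 V = 66030 \cdot 4107 = 271185210$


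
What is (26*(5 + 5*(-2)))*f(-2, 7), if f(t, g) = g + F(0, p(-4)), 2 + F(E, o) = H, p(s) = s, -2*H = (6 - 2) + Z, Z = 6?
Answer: 0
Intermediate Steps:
H = -5 (H = -((6 - 2) + 6)/2 = -(4 + 6)/2 = -½*10 = -5)
F(E, o) = -7 (F(E, o) = -2 - 5 = -7)
f(t, g) = -7 + g (f(t, g) = g - 7 = -7 + g)
(26*(5 + 5*(-2)))*f(-2, 7) = (26*(5 + 5*(-2)))*(-7 + 7) = (26*(5 - 10))*0 = (26*(-5))*0 = -130*0 = 0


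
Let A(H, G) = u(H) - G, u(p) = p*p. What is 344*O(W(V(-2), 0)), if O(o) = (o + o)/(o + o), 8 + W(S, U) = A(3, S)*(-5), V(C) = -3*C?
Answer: 344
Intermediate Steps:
u(p) = p²
A(H, G) = H² - G
W(S, U) = -53 + 5*S (W(S, U) = -8 + (3² - S)*(-5) = -8 + (9 - S)*(-5) = -8 + (-45 + 5*S) = -53 + 5*S)
O(o) = 1 (O(o) = (2*o)/((2*o)) = (2*o)*(1/(2*o)) = 1)
344*O(W(V(-2), 0)) = 344*1 = 344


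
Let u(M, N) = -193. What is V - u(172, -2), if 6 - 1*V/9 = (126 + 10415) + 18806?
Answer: -263876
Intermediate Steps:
V = -264069 (V = 54 - 9*((126 + 10415) + 18806) = 54 - 9*(10541 + 18806) = 54 - 9*29347 = 54 - 264123 = -264069)
V - u(172, -2) = -264069 - 1*(-193) = -264069 + 193 = -263876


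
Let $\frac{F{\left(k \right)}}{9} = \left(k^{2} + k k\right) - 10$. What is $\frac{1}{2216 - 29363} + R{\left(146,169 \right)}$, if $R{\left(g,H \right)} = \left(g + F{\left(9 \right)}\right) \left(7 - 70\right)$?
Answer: $- \frac{2589335155}{27147} \approx -95382.0$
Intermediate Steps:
$F{\left(k \right)} = -90 + 18 k^{2}$ ($F{\left(k \right)} = 9 \left(\left(k^{2} + k k\right) - 10\right) = 9 \left(\left(k^{2} + k^{2}\right) - 10\right) = 9 \left(2 k^{2} - 10\right) = 9 \left(-10 + 2 k^{2}\right) = -90 + 18 k^{2}$)
$R{\left(g,H \right)} = -86184 - 63 g$ ($R{\left(g,H \right)} = \left(g - \left(90 - 18 \cdot 9^{2}\right)\right) \left(7 - 70\right) = \left(g + \left(-90 + 18 \cdot 81\right)\right) \left(-63\right) = \left(g + \left(-90 + 1458\right)\right) \left(-63\right) = \left(g + 1368\right) \left(-63\right) = \left(1368 + g\right) \left(-63\right) = -86184 - 63 g$)
$\frac{1}{2216 - 29363} + R{\left(146,169 \right)} = \frac{1}{2216 - 29363} - 95382 = \frac{1}{-27147} - 95382 = - \frac{1}{27147} - 95382 = - \frac{2589335155}{27147}$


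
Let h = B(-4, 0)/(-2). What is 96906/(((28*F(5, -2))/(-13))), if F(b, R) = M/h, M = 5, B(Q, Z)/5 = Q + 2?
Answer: -629889/14 ≈ -44992.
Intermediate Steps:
B(Q, Z) = 10 + 5*Q (B(Q, Z) = 5*(Q + 2) = 5*(2 + Q) = 10 + 5*Q)
h = 5 (h = (10 + 5*(-4))/(-2) = (10 - 20)*(-½) = -10*(-½) = 5)
F(b, R) = 1 (F(b, R) = 5/5 = 5*(⅕) = 1)
96906/(((28*F(5, -2))/(-13))) = 96906/(((28*1)/(-13))) = 96906/((28*(-1/13))) = 96906/(-28/13) = 96906*(-13/28) = -629889/14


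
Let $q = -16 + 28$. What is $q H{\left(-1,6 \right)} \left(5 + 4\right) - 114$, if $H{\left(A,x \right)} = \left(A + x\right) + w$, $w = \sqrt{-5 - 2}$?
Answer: $426 + 108 i \sqrt{7} \approx 426.0 + 285.74 i$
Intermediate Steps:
$w = i \sqrt{7}$ ($w = \sqrt{-7} = i \sqrt{7} \approx 2.6458 i$)
$H{\left(A,x \right)} = A + x + i \sqrt{7}$ ($H{\left(A,x \right)} = \left(A + x\right) + i \sqrt{7} = A + x + i \sqrt{7}$)
$q = 12$
$q H{\left(-1,6 \right)} \left(5 + 4\right) - 114 = 12 \left(-1 + 6 + i \sqrt{7}\right) \left(5 + 4\right) - 114 = 12 \left(5 + i \sqrt{7}\right) 9 - 114 = 12 \left(45 + 9 i \sqrt{7}\right) - 114 = \left(540 + 108 i \sqrt{7}\right) - 114 = 426 + 108 i \sqrt{7}$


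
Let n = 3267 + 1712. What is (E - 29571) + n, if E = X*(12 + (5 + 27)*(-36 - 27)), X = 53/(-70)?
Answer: -807614/35 ≈ -23075.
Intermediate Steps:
n = 4979
X = -53/70 (X = 53*(-1/70) = -53/70 ≈ -0.75714)
E = 53106/35 (E = -53*(12 + (5 + 27)*(-36 - 27))/70 = -53*(12 + 32*(-63))/70 = -53*(12 - 2016)/70 = -53/70*(-2004) = 53106/35 ≈ 1517.3)
(E - 29571) + n = (53106/35 - 29571) + 4979 = -981879/35 + 4979 = -807614/35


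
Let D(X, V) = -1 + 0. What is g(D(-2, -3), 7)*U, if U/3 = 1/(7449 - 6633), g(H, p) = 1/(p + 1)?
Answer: 1/2176 ≈ 0.00045956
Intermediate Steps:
D(X, V) = -1
g(H, p) = 1/(1 + p)
U = 1/272 (U = 3/(7449 - 6633) = 3/816 = 3*(1/816) = 1/272 ≈ 0.0036765)
g(D(-2, -3), 7)*U = (1/272)/(1 + 7) = (1/272)/8 = (⅛)*(1/272) = 1/2176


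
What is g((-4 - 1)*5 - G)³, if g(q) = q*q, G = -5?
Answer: 64000000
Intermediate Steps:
g(q) = q²
g((-4 - 1)*5 - G)³ = (((-4 - 1)*5 - 1*(-5))²)³ = ((-5*5 + 5)²)³ = ((-25 + 5)²)³ = ((-20)²)³ = 400³ = 64000000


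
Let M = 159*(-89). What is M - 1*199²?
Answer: -53752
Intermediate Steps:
M = -14151
M - 1*199² = -14151 - 1*199² = -14151 - 1*39601 = -14151 - 39601 = -53752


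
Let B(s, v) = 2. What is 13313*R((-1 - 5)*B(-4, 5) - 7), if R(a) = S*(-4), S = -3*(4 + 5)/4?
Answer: 359451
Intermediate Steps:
S = -27/4 (S = -3*9/4 = -27/4 ≈ -6.7500)
R(a) = 27 (R(a) = -27/4*(-4) = 27)
13313*R((-1 - 5)*B(-4, 5) - 7) = 13313*27 = 359451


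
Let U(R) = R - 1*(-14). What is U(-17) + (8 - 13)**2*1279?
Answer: 31972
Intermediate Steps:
U(R) = 14 + R (U(R) = R + 14 = 14 + R)
U(-17) + (8 - 13)**2*1279 = (14 - 17) + (8 - 13)**2*1279 = -3 + (-5)**2*1279 = -3 + 25*1279 = -3 + 31975 = 31972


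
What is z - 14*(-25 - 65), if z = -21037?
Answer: -19777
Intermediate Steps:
z - 14*(-25 - 65) = -21037 - 14*(-25 - 65) = -21037 - 14*(-90) = -21037 - 1*(-1260) = -21037 + 1260 = -19777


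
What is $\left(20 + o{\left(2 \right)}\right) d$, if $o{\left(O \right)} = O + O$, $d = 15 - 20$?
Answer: $-120$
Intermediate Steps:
$d = -5$
$o{\left(O \right)} = 2 O$
$\left(20 + o{\left(2 \right)}\right) d = \left(20 + 2 \cdot 2\right) \left(-5\right) = \left(20 + 4\right) \left(-5\right) = 24 \left(-5\right) = -120$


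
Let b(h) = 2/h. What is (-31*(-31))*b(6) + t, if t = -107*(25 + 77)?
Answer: -31781/3 ≈ -10594.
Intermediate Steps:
t = -10914 (t = -107*102 = -10914)
(-31*(-31))*b(6) + t = (-31*(-31))*(2/6) - 10914 = 961*(2*(⅙)) - 10914 = 961*(⅓) - 10914 = 961/3 - 10914 = -31781/3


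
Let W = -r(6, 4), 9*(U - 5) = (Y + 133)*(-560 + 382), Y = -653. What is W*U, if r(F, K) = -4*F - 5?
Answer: 2685545/9 ≈ 2.9839e+5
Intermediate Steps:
r(F, K) = -5 - 4*F
U = 92605/9 (U = 5 + ((-653 + 133)*(-560 + 382))/9 = 5 + (-520*(-178))/9 = 5 + (⅑)*92560 = 5 + 92560/9 = 92605/9 ≈ 10289.)
W = 29 (W = -(-5 - 4*6) = -(-5 - 24) = -1*(-29) = 29)
W*U = 29*(92605/9) = 2685545/9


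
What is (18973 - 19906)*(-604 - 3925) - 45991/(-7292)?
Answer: 30812807635/7292 ≈ 4.2256e+6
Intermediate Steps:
(18973 - 19906)*(-604 - 3925) - 45991/(-7292) = -933*(-4529) - 45991*(-1)/7292 = 4225557 - 1*(-45991/7292) = 4225557 + 45991/7292 = 30812807635/7292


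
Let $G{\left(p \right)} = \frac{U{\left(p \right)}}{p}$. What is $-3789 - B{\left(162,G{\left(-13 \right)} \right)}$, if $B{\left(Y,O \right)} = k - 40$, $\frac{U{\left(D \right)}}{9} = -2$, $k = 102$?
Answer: $-3851$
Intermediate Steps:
$U{\left(D \right)} = -18$ ($U{\left(D \right)} = 9 \left(-2\right) = -18$)
$G{\left(p \right)} = - \frac{18}{p}$
$B{\left(Y,O \right)} = 62$ ($B{\left(Y,O \right)} = 102 - 40 = 62$)
$-3789 - B{\left(162,G{\left(-13 \right)} \right)} = -3789 - 62 = -3851$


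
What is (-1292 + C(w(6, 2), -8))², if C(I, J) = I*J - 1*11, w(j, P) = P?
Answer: 1739761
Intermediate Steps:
C(I, J) = -11 + I*J (C(I, J) = I*J - 11 = -11 + I*J)
(-1292 + C(w(6, 2), -8))² = (-1292 + (-11 + 2*(-8)))² = (-1292 + (-11 - 16))² = (-1292 - 27)² = (-1319)² = 1739761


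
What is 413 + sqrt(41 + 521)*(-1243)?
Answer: 413 - 1243*sqrt(562) ≈ -29054.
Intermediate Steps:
413 + sqrt(41 + 521)*(-1243) = 413 + sqrt(562)*(-1243) = 413 - 1243*sqrt(562)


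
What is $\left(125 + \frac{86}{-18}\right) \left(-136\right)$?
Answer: $- \frac{147152}{9} \approx -16350.0$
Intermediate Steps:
$\left(125 + \frac{86}{-18}\right) \left(-136\right) = \left(125 + 86 \left(- \frac{1}{18}\right)\right) \left(-136\right) = \left(125 - \frac{43}{9}\right) \left(-136\right) = \frac{1082}{9} \left(-136\right) = - \frac{147152}{9}$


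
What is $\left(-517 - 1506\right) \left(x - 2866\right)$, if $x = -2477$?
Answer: $10808889$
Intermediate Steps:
$\left(-517 - 1506\right) \left(x - 2866\right) = \left(-517 - 1506\right) \left(-2477 - 2866\right) = \left(-2023\right) \left(-5343\right) = 10808889$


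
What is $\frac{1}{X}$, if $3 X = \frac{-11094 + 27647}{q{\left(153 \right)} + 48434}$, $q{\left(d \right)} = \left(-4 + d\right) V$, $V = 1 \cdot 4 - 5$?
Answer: $\frac{144855}{16553} \approx 8.751$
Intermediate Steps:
$V = -1$ ($V = 4 - 5 = -1$)
$q{\left(d \right)} = 4 - d$ ($q{\left(d \right)} = \left(-4 + d\right) \left(-1\right) = 4 - d$)
$X = \frac{16553}{144855}$ ($X = \frac{\left(-11094 + 27647\right) \frac{1}{\left(4 - 153\right) + 48434}}{3} = \frac{16553 \frac{1}{\left(4 - 153\right) + 48434}}{3} = \frac{16553 \frac{1}{-149 + 48434}}{3} = \frac{16553 \cdot \frac{1}{48285}}{3} = \frac{1}{3} \cdot \frac{16553}{48285} = \frac{16553}{144855} \approx 0.11427$)
$\frac{1}{X} = \frac{1}{\frac{16553}{144855}} = \frac{144855}{16553}$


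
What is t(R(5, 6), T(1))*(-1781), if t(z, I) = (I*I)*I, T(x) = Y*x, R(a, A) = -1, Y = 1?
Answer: -1781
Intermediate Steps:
T(x) = x (T(x) = 1*x = x)
t(z, I) = I³ (t(z, I) = I²*I = I³)
t(R(5, 6), T(1))*(-1781) = 1³*(-1781) = 1*(-1781) = -1781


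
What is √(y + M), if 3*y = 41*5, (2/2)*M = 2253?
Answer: 2*√5223/3 ≈ 48.180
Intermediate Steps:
M = 2253
y = 205/3 (y = (41*5)/3 = (⅓)*205 = 205/3 ≈ 68.333)
√(y + M) = √(205/3 + 2253) = √(6964/3) = 2*√5223/3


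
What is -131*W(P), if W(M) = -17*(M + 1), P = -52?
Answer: -113577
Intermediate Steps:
W(M) = -17 - 17*M (W(M) = -17*(1 + M) = -17 - 17*M)
-131*W(P) = -131*(-17 - 17*(-52)) = -131*(-17 + 884) = -131*867 = -113577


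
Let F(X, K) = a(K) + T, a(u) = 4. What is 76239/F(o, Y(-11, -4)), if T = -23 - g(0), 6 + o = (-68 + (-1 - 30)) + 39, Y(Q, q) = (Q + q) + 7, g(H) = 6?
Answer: -76239/25 ≈ -3049.6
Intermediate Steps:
Y(Q, q) = 7 + Q + q
o = -66 (o = -6 + ((-68 + (-1 - 30)) + 39) = -6 + ((-68 - 31) + 39) = -6 + (-99 + 39) = -6 - 60 = -66)
T = -29 (T = -23 - 1*6 = -23 - 6 = -29)
F(X, K) = -25 (F(X, K) = 4 - 29 = -25)
76239/F(o, Y(-11, -4)) = 76239/(-25) = 76239*(-1/25) = -76239/25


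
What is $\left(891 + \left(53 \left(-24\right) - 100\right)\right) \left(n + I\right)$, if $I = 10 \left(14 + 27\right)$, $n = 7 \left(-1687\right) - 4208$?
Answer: $7506967$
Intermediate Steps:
$n = -16017$ ($n = -11809 - 4208 = -16017$)
$I = 410$ ($I = 10 \cdot 41 = 410$)
$\left(891 + \left(53 \left(-24\right) - 100\right)\right) \left(n + I\right) = \left(891 + \left(53 \left(-24\right) - 100\right)\right) \left(-16017 + 410\right) = \left(891 - 1372\right) \left(-15607\right) = \left(-481\right) \left(-15607\right) = 7506967$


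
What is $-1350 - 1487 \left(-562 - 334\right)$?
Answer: $1331002$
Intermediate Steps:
$-1350 - 1487 \left(-562 - 334\right) = -1350 - -1332352 = -1350 + 1332352 = 1331002$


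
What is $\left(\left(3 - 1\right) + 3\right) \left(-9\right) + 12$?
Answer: $-33$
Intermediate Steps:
$\left(\left(3 - 1\right) + 3\right) \left(-9\right) + 12 = \left(2 + 3\right) \left(-9\right) + 12 = 5 \left(-9\right) + 12 = -45 + 12 = -33$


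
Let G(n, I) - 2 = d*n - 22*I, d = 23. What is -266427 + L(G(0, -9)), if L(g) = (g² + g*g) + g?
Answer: -186227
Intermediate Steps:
G(n, I) = 2 - 22*I + 23*n (G(n, I) = 2 + (23*n - 22*I) = 2 + (-22*I + 23*n) = 2 - 22*I + 23*n)
L(g) = g + 2*g² (L(g) = (g² + g²) + g = 2*g² + g = g + 2*g²)
-266427 + L(G(0, -9)) = -266427 + (2 - 22*(-9) + 23*0)*(1 + 2*(2 - 22*(-9) + 23*0)) = -266427 + (2 + 198 + 0)*(1 + 2*(2 + 198 + 0)) = -266427 + 200*(1 + 2*200) = -266427 + 200*(1 + 400) = -266427 + 200*401 = -266427 + 80200 = -186227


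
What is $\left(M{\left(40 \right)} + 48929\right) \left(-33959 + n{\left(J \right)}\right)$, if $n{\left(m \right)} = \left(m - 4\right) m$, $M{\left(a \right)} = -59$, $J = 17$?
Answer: $-1648776060$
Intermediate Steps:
$n{\left(m \right)} = m \left(-4 + m\right)$ ($n{\left(m \right)} = \left(-4 + m\right) m = m \left(-4 + m\right)$)
$\left(M{\left(40 \right)} + 48929\right) \left(-33959 + n{\left(J \right)}\right) = \left(-59 + 48929\right) \left(-33959 + 17 \left(-4 + 17\right)\right) = 48870 \left(-33959 + 17 \cdot 13\right) = 48870 \left(-33959 + 221\right) = 48870 \left(-33738\right) = -1648776060$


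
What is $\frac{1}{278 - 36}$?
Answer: $\frac{1}{242} \approx 0.0041322$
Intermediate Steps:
$\frac{1}{278 - 36} = \frac{1}{242}$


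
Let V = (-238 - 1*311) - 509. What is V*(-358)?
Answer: 378764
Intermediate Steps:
V = -1058 (V = (-238 - 311) - 509 = -549 - 509 = -1058)
V*(-358) = -1058*(-358) = 378764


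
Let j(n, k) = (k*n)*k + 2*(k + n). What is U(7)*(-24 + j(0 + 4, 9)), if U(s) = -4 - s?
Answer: -3586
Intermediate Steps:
j(n, k) = 2*k + 2*n + n*k² (j(n, k) = n*k² + (2*k + 2*n) = 2*k + 2*n + n*k²)
U(7)*(-24 + j(0 + 4, 9)) = (-4 - 1*7)*(-24 + (2*9 + 2*(0 + 4) + (0 + 4)*9²)) = (-4 - 7)*(-24 + (18 + 2*4 + 4*81)) = -11*(-24 + (18 + 8 + 324)) = -11*(-24 + 350) = -11*326 = -3586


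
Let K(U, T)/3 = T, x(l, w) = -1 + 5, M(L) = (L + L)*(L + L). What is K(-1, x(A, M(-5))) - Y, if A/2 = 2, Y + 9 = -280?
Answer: 301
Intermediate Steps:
Y = -289 (Y = -9 - 280 = -289)
A = 4 (A = 2*2 = 4)
M(L) = 4*L² (M(L) = (2*L)*(2*L) = 4*L²)
x(l, w) = 4
K(U, T) = 3*T
K(-1, x(A, M(-5))) - Y = 3*4 - 1*(-289) = 12 + 289 = 301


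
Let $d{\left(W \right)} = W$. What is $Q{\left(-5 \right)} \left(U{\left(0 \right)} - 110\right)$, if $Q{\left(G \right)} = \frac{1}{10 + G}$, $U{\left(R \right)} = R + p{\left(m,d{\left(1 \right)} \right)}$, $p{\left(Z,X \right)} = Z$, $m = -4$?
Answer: $- \frac{114}{5} \approx -22.8$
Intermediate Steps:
$U{\left(R \right)} = -4 + R$ ($U{\left(R \right)} = R - 4 = -4 + R$)
$Q{\left(-5 \right)} \left(U{\left(0 \right)} - 110\right) = \frac{\left(-4 + 0\right) - 110}{10 - 5} = \frac{-4 - 110}{5} = \frac{1}{5} \left(-114\right) = - \frac{114}{5}$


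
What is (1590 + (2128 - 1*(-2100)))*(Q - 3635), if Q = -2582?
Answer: -36170506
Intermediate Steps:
(1590 + (2128 - 1*(-2100)))*(Q - 3635) = (1590 + (2128 - 1*(-2100)))*(-2582 - 3635) = (1590 + (2128 + 2100))*(-6217) = (1590 + 4228)*(-6217) = 5818*(-6217) = -36170506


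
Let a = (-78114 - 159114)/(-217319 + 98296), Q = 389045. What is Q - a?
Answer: 46305065807/119023 ≈ 3.8904e+5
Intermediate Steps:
a = 237228/119023 (a = -237228/(-119023) = -237228*(-1/119023) = 237228/119023 ≈ 1.9931)
Q - a = 389045 - 1*237228/119023 = 389045 - 237228/119023 = 46305065807/119023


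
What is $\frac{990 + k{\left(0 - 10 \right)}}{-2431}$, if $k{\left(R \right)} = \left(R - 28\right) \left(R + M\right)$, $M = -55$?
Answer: $- \frac{3460}{2431} \approx -1.4233$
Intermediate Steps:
$k{\left(R \right)} = \left(-55 + R\right) \left(-28 + R\right)$ ($k{\left(R \right)} = \left(R - 28\right) \left(R - 55\right) = \left(-28 + R\right) \left(-55 + R\right) = \left(-55 + R\right) \left(-28 + R\right)$)
$\frac{990 + k{\left(0 - 10 \right)}}{-2431} = \frac{990 + \left(1540 + \left(0 - 10\right)^{2} - 83 \left(0 - 10\right)\right)}{-2431} = \left(990 + \left(1540 + \left(0 - 10\right)^{2} - 83 \left(0 - 10\right)\right)\right) \left(- \frac{1}{2431}\right) = \left(990 + \left(1540 + \left(-10\right)^{2} - -830\right)\right) \left(- \frac{1}{2431}\right) = \left(990 + \left(1540 + 100 + 830\right)\right) \left(- \frac{1}{2431}\right) = \left(990 + 2470\right) \left(- \frac{1}{2431}\right) = 3460 \left(- \frac{1}{2431}\right) = - \frac{3460}{2431}$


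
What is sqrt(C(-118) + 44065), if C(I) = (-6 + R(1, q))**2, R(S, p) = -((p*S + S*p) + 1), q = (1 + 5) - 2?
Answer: sqrt(44290) ≈ 210.45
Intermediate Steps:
q = 4 (q = 6 - 2 = 4)
R(S, p) = -1 - 2*S*p (R(S, p) = -((S*p + S*p) + 1) = -(2*S*p + 1) = -(1 + 2*S*p) = -1 - 2*S*p)
C(I) = 225 (C(I) = (-6 + (-1 - 2*1*4))**2 = (-6 + (-1 - 8))**2 = (-6 - 9)**2 = (-15)**2 = 225)
sqrt(C(-118) + 44065) = sqrt(225 + 44065) = sqrt(44290)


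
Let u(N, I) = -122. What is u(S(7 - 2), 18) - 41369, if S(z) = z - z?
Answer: -41491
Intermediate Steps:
S(z) = 0
u(S(7 - 2), 18) - 41369 = -122 - 41369 = -41491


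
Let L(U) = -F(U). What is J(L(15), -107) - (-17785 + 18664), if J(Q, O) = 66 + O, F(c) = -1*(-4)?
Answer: -920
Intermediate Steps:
F(c) = 4
L(U) = -4 (L(U) = -1*4 = -4)
J(L(15), -107) - (-17785 + 18664) = (66 - 107) - (-17785 + 18664) = -41 - 1*879 = -41 - 879 = -920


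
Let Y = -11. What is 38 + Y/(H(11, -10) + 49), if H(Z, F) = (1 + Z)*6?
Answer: 417/11 ≈ 37.909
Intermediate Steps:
H(Z, F) = 6 + 6*Z
38 + Y/(H(11, -10) + 49) = 38 - 11/((6 + 6*11) + 49) = 38 - 11/((6 + 66) + 49) = 38 - 11/(72 + 49) = 38 - 11/121 = 38 - 11*1/121 = 38 - 1/11 = 417/11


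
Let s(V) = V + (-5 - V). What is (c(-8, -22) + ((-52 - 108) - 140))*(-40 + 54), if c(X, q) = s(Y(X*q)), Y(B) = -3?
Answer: -4270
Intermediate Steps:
s(V) = -5
c(X, q) = -5
(c(-8, -22) + ((-52 - 108) - 140))*(-40 + 54) = (-5 + ((-52 - 108) - 140))*(-40 + 54) = (-5 + (-160 - 140))*14 = (-5 - 300)*14 = -305*14 = -4270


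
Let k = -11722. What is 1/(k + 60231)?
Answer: 1/48509 ≈ 2.0615e-5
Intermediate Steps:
1/(k + 60231) = 1/(-11722 + 60231) = 1/48509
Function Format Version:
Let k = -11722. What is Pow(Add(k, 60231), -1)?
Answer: Rational(1, 48509) ≈ 2.0615e-5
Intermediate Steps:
Pow(Add(k, 60231), -1) = Pow(Add(-11722, 60231), -1) = Pow(48509, -1) = Rational(1, 48509)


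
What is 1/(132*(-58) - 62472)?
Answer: -1/70128 ≈ -1.4260e-5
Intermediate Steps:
1/(132*(-58) - 62472) = 1/(-7656 - 62472) = 1/(-70128) = -1/70128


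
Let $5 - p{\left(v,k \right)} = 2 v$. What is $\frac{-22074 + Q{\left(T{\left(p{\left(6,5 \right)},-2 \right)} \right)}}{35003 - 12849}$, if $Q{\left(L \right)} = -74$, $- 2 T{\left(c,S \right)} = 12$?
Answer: $- \frac{11074}{11077} \approx -0.99973$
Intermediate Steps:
$p{\left(v,k \right)} = 5 - 2 v$
$T{\left(c,S \right)} = -6$ ($T{\left(c,S \right)} = \left(- \frac{1}{2}\right) 12 = -6$)
$\frac{-22074 + Q{\left(T{\left(p{\left(6,5 \right)},-2 \right)} \right)}}{35003 - 12849} = \frac{-22074 - 74}{35003 - 12849} = - \frac{22148}{22154} = \left(-22148\right) \frac{1}{22154} = - \frac{11074}{11077}$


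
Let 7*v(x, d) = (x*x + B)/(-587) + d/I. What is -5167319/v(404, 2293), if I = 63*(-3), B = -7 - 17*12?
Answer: 4012945102719/32153936 ≈ 1.2480e+5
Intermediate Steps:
B = -211 (B = -7 - 204 = -211)
I = -189
v(x, d) = 211/4109 - d/1323 - x²/4109 (v(x, d) = ((x*x - 211)/(-587) + d/(-189))/7 = ((x² - 211)*(-1/587) + d*(-1/189))/7 = ((-211 + x²)*(-1/587) - d/189)/7 = ((211/587 - x²/587) - d/189)/7 = (211/587 - d/189 - x²/587)/7 = 211/4109 - d/1323 - x²/4109)
-5167319/v(404, 2293) = -5167319/(211/4109 - 1/1323*2293 - 1/4109*404²) = -5167319/(211/4109 - 2293/1323 - 1/4109*163216) = -5167319/(211/4109 - 2293/1323 - 163216/4109) = -5167319/(-32153936/776601) = -5167319*(-776601/32153936) = 4012945102719/32153936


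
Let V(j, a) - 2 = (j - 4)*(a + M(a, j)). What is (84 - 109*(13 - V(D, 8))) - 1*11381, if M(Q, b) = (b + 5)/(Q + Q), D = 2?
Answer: -114683/8 ≈ -14335.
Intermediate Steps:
M(Q, b) = (5 + b)/(2*Q) (M(Q, b) = (5 + b)/((2*Q)) = (5 + b)*(1/(2*Q)) = (5 + b)/(2*Q))
V(j, a) = 2 + (-4 + j)*(a + (5 + j)/(2*a)) (V(j, a) = 2 + (j - 4)*(a + (5 + j)/(2*a)) = 2 + (-4 + j)*(a + (5 + j)/(2*a)))
(84 - 109*(13 - V(D, 8))) - 1*11381 = (84 - 109*(13 - (-10 - 2*2 + 8*(2 - 4*8 + 8*2) + (½)*2*(5 + 2))/8)) - 1*11381 = (84 - 109*(13 - (-10 - 4 + 8*(2 - 32 + 16) + (½)*2*7)/8)) - 11381 = (84 - 109*(13 - (-10 - 4 + 8*(-14) + 7)/8)) - 11381 = (84 - 109*(13 - (-10 - 4 - 112 + 7)/8)) - 11381 = (84 - 109*(13 - (-119)/8)) - 11381 = (84 - 109*(13 - 1*(-119/8))) - 11381 = (84 - 109*(13 + 119/8)) - 11381 = (84 - 109*223/8) - 11381 = (84 - 24307/8) - 11381 = -23635/8 - 11381 = -114683/8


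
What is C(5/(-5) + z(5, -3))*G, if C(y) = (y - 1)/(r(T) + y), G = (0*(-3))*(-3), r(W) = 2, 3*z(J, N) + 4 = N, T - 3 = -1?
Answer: 0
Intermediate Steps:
T = 2 (T = 3 - 1 = 2)
z(J, N) = -4/3 + N/3
G = 0 (G = 0*(-3) = 0)
C(y) = (-1 + y)/(2 + y) (C(y) = (y - 1)/(2 + y) = (-1 + y)/(2 + y))
C(5/(-5) + z(5, -3))*G = ((-1 + (5/(-5) + (-4/3 + (⅓)*(-3))))/(2 + (5/(-5) + (-4/3 + (⅓)*(-3)))))*0 = ((-1 + (-⅕*5 + (-4/3 - 1)))/(2 + (-⅕*5 + (-4/3 - 1))))*0 = ((-1 + (-1 - 7/3))/(2 + (-1 - 7/3)))*0 = ((-1 - 10/3)/(2 - 10/3))*0 = (-13/3/(-4/3))*0 = -¾*(-13/3)*0 = (13/4)*0 = 0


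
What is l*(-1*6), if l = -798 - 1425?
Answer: 13338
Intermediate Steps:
l = -2223
l*(-1*6) = -(-2223)*6 = -2223*(-6) = 13338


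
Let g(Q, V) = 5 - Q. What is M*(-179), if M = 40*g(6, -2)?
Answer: 7160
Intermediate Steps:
M = -40 (M = 40*(5 - 1*6) = 40*(5 - 6) = 40*(-1) = -40)
M*(-179) = -40*(-179) = 7160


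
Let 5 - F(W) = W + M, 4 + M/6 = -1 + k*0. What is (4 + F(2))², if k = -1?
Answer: 1369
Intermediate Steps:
M = -30 (M = -24 + 6*(-1 - 1*0) = -24 + 6*(-1 + 0) = -24 + 6*(-1) = -24 - 6 = -30)
F(W) = 35 - W (F(W) = 5 - (W - 30) = 5 - (-30 + W) = 5 + (30 - W) = 35 - W)
(4 + F(2))² = (4 + (35 - 1*2))² = (4 + (35 - 2))² = (4 + 33)² = 37² = 1369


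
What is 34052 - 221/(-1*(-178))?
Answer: 6061035/178 ≈ 34051.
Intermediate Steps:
34052 - 221/(-1*(-178)) = 34052 - 221/178 = 6061035/178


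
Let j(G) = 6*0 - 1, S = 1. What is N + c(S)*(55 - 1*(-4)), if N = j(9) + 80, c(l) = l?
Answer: 138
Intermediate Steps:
j(G) = -1 (j(G) = 0 - 1 = -1)
N = 79 (N = -1 + 80 = 79)
N + c(S)*(55 - 1*(-4)) = 79 + 1*(55 - 1*(-4)) = 79 + 1*(55 + 4) = 79 + 1*59 = 79 + 59 = 138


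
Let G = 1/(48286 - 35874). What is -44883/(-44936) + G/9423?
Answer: 1312359586661/1313909272584 ≈ 0.99882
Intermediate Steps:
G = 1/12412 ≈ 8.0567e-5
-44883/(-44936) + G/9423 = -44883/(-44936) + (1/12412)/9423 = -44883*(-1/44936) + (1/12412)*(1/9423) = 44883/44936 + 1/116958276 = 1312359586661/1313909272584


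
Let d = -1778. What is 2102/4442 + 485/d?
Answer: 791493/3948938 ≈ 0.20043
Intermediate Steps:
2102/4442 + 485/d = 2102/4442 + 485/(-1778) = 2102*(1/4442) + 485*(-1/1778) = 1051/2221 - 485/1778 = 791493/3948938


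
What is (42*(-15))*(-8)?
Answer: 5040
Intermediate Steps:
(42*(-15))*(-8) = -630*(-8) = 5040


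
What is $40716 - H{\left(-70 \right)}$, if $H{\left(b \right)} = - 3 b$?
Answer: $40506$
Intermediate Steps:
$40716 - H{\left(-70 \right)} = 40716 - \left(-3\right) \left(-70\right) = 40716 - 210 = 40506$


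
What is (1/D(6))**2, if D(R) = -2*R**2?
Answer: 1/5184 ≈ 0.00019290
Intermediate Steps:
(1/D(6))**2 = (1/(-2*6**2))**2 = (1/(-2*36))**2 = (1/(-72))**2 = (-1/72)**2 = 1/5184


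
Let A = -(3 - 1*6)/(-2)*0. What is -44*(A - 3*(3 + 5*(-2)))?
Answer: -924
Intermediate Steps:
A = 0 (A = -(3 - 6)*(-1)/2*0 = -(-3)*(-1)/2*0 = -1*3/2*0 = -3/2*0 = 0)
-44*(A - 3*(3 + 5*(-2))) = -44*(0 - 3*(3 + 5*(-2))) = -44*(0 - 3*(3 - 10)) = -44*(0 - 3*(-7)) = -44*(0 + 21) = -44*21 = -924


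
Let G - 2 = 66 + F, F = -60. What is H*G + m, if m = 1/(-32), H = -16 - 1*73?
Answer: -22785/32 ≈ -712.03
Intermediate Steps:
G = 8 (G = 2 + (66 - 60) = 2 + 6 = 8)
H = -89 (H = -16 - 73 = -89)
m = -1/32 ≈ -0.031250
H*G + m = -89*8 - 1/32 = -712 - 1/32 = -22785/32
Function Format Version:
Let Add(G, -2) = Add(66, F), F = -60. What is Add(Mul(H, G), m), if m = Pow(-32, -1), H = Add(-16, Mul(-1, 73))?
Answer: Rational(-22785, 32) ≈ -712.03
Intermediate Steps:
G = 8 (G = Add(2, Add(66, -60)) = Add(2, 6) = 8)
H = -89 (H = Add(-16, -73) = -89)
m = Rational(-1, 32) ≈ -0.031250
Add(Mul(H, G), m) = Add(Mul(-89, 8), Rational(-1, 32)) = Add(-712, Rational(-1, 32)) = Rational(-22785, 32)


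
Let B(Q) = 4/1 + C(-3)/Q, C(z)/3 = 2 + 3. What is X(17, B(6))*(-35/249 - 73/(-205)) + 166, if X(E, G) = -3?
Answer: 2813488/17015 ≈ 165.35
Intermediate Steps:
C(z) = 15 (C(z) = 3*(2 + 3) = 3*5 = 15)
B(Q) = 4 + 15/Q (B(Q) = 4/1 + 15/Q = 4*1 + 15/Q = 4 + 15/Q)
X(17, B(6))*(-35/249 - 73/(-205)) + 166 = -3*(-35/249 - 73/(-205)) + 166 = -3*(-35*1/249 - 73*(-1/205)) + 166 = -3*(-35/249 + 73/205) + 166 = -3*11002/51045 + 166 = -11002/17015 + 166 = 2813488/17015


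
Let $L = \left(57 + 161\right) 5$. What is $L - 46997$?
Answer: $-45907$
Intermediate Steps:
$L = 1090$ ($L = 218 \cdot 5 = 1090$)
$L - 46997 = 1090 - 46997 = -45907$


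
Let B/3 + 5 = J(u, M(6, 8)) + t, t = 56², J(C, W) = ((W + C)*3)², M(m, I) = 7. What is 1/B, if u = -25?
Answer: 1/18141 ≈ 5.5124e-5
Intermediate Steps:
J(C, W) = (3*C + 3*W)² (J(C, W) = ((C + W)*3)² = (3*C + 3*W)²)
t = 3136
B = 18141 (B = -15 + 3*(9*(-25 + 7)² + 3136) = -15 + 3*(9*(-18)² + 3136) = -15 + 3*(9*324 + 3136) = -15 + 3*(2916 + 3136) = -15 + 3*6052 = -15 + 18156 = 18141)
1/B = 1/18141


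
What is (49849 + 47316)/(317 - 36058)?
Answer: -97165/35741 ≈ -2.7186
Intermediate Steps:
(49849 + 47316)/(317 - 36058) = 97165/(-35741) = 97165*(-1/35741) = -97165/35741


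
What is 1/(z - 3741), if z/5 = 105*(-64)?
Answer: -1/37341 ≈ -2.6780e-5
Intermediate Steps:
z = -33600 (z = 5*(105*(-64)) = 5*(-6720) = -33600)
1/(z - 3741) = 1/(-33600 - 3741) = 1/(-37341) = -1/37341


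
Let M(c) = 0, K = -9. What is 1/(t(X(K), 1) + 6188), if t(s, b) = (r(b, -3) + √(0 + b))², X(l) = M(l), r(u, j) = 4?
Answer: 1/6213 ≈ 0.00016095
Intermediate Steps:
X(l) = 0
t(s, b) = (4 + √b)² (t(s, b) = (4 + √(0 + b))² = (4 + √b)²)
1/(t(X(K), 1) + 6188) = 1/((4 + √1)² + 6188) = 1/((4 + 1)² + 6188) = 1/(5² + 6188) = 1/(25 + 6188) = 1/6213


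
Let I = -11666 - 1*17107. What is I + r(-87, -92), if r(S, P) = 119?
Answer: -28654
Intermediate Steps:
I = -28773 (I = -11666 - 17107 = -28773)
I + r(-87, -92) = -28773 + 119 = -28654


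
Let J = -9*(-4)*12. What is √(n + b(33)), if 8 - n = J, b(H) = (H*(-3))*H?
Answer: I*√3691 ≈ 60.754*I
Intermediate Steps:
b(H) = -3*H² (b(H) = (-3*H)*H = -3*H²)
J = 432 (J = 36*12 = 432)
n = -424 (n = 8 - 1*432 = 8 - 432 = -424)
√(n + b(33)) = √(-424 - 3*33²) = √(-424 - 3*1089) = √(-424 - 3267) = √(-3691) = I*√3691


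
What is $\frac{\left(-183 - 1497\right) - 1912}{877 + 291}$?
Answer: $- \frac{449}{146} \approx -3.0753$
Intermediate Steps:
$\frac{\left(-183 - 1497\right) - 1912}{877 + 291} = \frac{\left(-183 - 1497\right) - 1912}{1168} = \left(-1680 - 1912\right) \frac{1}{1168} = \left(-3592\right) \frac{1}{1168} = - \frac{449}{146}$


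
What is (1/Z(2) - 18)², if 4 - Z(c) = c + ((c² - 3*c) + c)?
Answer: 1225/4 ≈ 306.25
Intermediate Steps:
Z(c) = 4 + c - c² (Z(c) = 4 - (c + ((c² - 3*c) + c)) = 4 - (c + (c² - 2*c)) = 4 - (c² - c) = 4 + (c - c²) = 4 + c - c²)
(1/Z(2) - 18)² = (1/(4 + 2 - 1*2²) - 18)² = (1/(4 + 2 - 1*4) - 18)² = (1/(4 + 2 - 4) - 18)² = (1/2 - 18)² = (½ - 18)² = (-35/2)² = 1225/4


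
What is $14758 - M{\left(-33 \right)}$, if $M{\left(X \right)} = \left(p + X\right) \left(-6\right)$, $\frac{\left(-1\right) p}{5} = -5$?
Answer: $14710$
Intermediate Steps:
$p = 25$ ($p = \left(-5\right) \left(-5\right) = 25$)
$M{\left(X \right)} = -150 - 6 X$ ($M{\left(X \right)} = \left(25 + X\right) \left(-6\right) = -150 - 6 X$)
$14758 - M{\left(-33 \right)} = 14758 - \left(-150 - -198\right) = 14758 - \left(-150 + 198\right) = 14758 - 48 = 14710$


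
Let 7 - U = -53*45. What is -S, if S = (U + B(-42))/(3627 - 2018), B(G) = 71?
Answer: -2463/1609 ≈ -1.5308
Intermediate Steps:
U = 2392 (U = 7 - (-53)*45 = 7 - 1*(-2385) = 7 + 2385 = 2392)
S = 2463/1609 (S = (2392 + 71)/(3627 - 2018) = 2463/1609 ≈ 1.5308)
-S = -1*2463/1609 = -2463/1609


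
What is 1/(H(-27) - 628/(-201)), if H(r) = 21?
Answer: 201/4849 ≈ 0.041452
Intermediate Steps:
1/(H(-27) - 628/(-201)) = 1/(21 - 628/(-201)) = 1/(21 - 628*(-1/201)) = 1/(21 + 628/201) = 1/(4849/201) = 201/4849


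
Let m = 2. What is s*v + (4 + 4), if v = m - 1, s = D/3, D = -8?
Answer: 16/3 ≈ 5.3333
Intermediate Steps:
s = -8/3 ≈ -2.6667
v = 1 (v = 2 - 1 = 1)
s*v + (4 + 4) = -8/3*1 + (4 + 4) = -8/3 + 8 = 16/3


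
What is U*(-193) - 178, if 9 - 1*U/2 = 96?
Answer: 33404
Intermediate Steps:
U = -174 (U = 18 - 2*96 = 18 - 192 = -174)
U*(-193) - 178 = -174*(-193) - 178 = 33582 - 178 = 33404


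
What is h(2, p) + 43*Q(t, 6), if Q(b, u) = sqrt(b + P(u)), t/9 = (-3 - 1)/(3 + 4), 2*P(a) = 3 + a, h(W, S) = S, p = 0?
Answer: 129*I*sqrt(14)/14 ≈ 34.477*I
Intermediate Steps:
P(a) = 3/2 + a/2 (P(a) = (3 + a)/2 = 3/2 + a/2)
t = -36/7 (t = 9*((-3 - 1)/(3 + 4)) = 9*(-4/7) = -36/7 ≈ -5.1429)
Q(b, u) = sqrt(3/2 + b + u/2) (Q(b, u) = sqrt(b + (3/2 + u/2)) = sqrt(3/2 + b + u/2))
h(2, p) + 43*Q(t, 6) = 0 + 43*(sqrt(6 + 2*6 + 4*(-36/7))/2) = 0 + 43*(sqrt(6 + 12 - 144/7)/2) = 0 + 43*(sqrt(-18/7)/2) = 0 + 43*((3*I*sqrt(14)/7)/2) = 0 + 43*(3*I*sqrt(14)/14) = 0 + 129*I*sqrt(14)/14 = 129*I*sqrt(14)/14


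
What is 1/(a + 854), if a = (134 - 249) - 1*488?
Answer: 1/251 ≈ 0.0039841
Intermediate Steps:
a = -603 (a = -115 - 488 = -603)
1/(a + 854) = 1/(-603 + 854) = 1/251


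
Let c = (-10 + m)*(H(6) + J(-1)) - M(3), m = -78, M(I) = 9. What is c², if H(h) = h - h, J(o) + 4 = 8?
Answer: 130321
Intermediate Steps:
J(o) = 4 (J(o) = -4 + 8 = 4)
H(h) = 0
c = -361 (c = (-10 - 78)*(0 + 4) - 1*9 = -88*4 - 9 = -352 - 9 = -361)
c² = (-361)² = 130321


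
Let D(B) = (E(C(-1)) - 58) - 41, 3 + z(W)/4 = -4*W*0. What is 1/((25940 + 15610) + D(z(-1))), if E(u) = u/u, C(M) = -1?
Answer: 1/41452 ≈ 2.4124e-5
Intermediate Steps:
z(W) = -12 (z(W) = -12 + 4*(-4*W*0) = -12 + 4*0 = -12 + 0 = -12)
E(u) = 1
D(B) = -98 (D(B) = (1 - 58) - 41 = -57 - 41 = -98)
1/((25940 + 15610) + D(z(-1))) = 1/((25940 + 15610) - 98) = 1/(41550 - 98) = 1/41452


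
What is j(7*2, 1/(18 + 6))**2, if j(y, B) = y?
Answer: 196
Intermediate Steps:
j(7*2, 1/(18 + 6))**2 = (7*2)**2 = 14**2 = 196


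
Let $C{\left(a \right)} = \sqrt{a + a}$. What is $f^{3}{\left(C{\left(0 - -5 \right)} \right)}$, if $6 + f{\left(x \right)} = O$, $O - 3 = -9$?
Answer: $-1728$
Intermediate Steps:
$O = -6$ ($O = 3 - 9 = -6$)
$C{\left(a \right)} = \sqrt{2} \sqrt{a}$ ($C{\left(a \right)} = \sqrt{2 a} = \sqrt{2} \sqrt{a}$)
$f{\left(x \right)} = -12$ ($f{\left(x \right)} = -6 - 6 = -12$)
$f^{3}{\left(C{\left(0 - -5 \right)} \right)} = \left(-12\right)^{3} = -1728$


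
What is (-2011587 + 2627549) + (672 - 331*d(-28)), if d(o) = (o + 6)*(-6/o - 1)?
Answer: 4276387/7 ≈ 6.1091e+5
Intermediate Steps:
d(o) = (-1 - 6/o)*(6 + o) (d(o) = (6 + o)*(-1 - 6/o) = (-1 - 6/o)*(6 + o))
(-2011587 + 2627549) + (672 - 331*d(-28)) = (-2011587 + 2627549) + (672 - 331*(-12 - 1*(-28) - 36/(-28))) = 615962 + (672 - 331*(-12 + 28 - 36*(-1/28))) = 615962 + (672 - 331*(-12 + 28 + 9/7)) = 615962 + (672 - 331*121/7) = 615962 + (672 - 40051/7) = 615962 - 35347/7 = 4276387/7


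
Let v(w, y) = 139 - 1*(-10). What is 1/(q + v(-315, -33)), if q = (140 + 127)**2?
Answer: 1/71438 ≈ 1.3998e-5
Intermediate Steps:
v(w, y) = 149 (v(w, y) = 139 + 10 = 149)
q = 71289 (q = 267**2 = 71289)
1/(q + v(-315, -33)) = 1/(71289 + 149) = 1/71438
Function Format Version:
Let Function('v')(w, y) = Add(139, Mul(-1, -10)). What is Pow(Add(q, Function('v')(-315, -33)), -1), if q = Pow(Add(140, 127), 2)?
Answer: Rational(1, 71438) ≈ 1.3998e-5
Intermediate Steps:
Function('v')(w, y) = 149 (Function('v')(w, y) = Add(139, 10) = 149)
q = 71289 (q = Pow(267, 2) = 71289)
Pow(Add(q, Function('v')(-315, -33)), -1) = Pow(Add(71289, 149), -1) = Pow(71438, -1) = Rational(1, 71438)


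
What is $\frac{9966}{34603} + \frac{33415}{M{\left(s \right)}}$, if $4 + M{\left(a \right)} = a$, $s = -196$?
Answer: $- \frac{230853209}{1384120} \approx -166.79$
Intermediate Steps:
$M{\left(a \right)} = -4 + a$
$\frac{9966}{34603} + \frac{33415}{M{\left(s \right)}} = \frac{9966}{34603} + \frac{33415}{-4 - 196} = 9966 \cdot \frac{1}{34603} + \frac{33415}{-200} = \frac{9966}{34603} + 33415 \left(- \frac{1}{200}\right) = \frac{9966}{34603} - \frac{6683}{40} = - \frac{230853209}{1384120}$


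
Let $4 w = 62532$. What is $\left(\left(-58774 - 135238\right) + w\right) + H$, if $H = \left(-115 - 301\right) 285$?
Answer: $-296939$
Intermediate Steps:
$H = -118560$ ($H = \left(-416\right) 285 = -118560$)
$w = 15633$ ($w = \frac{1}{4} \cdot 62532 = 15633$)
$\left(\left(-58774 - 135238\right) + w\right) + H = \left(\left(-58774 - 135238\right) + 15633\right) - 118560 = \left(-194012 + 15633\right) - 118560 = -178379 - 118560 = -296939$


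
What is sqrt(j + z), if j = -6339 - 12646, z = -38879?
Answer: 2*I*sqrt(14466) ≈ 240.55*I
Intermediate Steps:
j = -18985
sqrt(j + z) = sqrt(-18985 - 38879) = sqrt(-57864) = 2*I*sqrt(14466)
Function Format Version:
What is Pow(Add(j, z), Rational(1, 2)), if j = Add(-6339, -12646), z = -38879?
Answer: Mul(2, I, Pow(14466, Rational(1, 2))) ≈ Mul(240.55, I)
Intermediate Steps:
j = -18985
Pow(Add(j, z), Rational(1, 2)) = Pow(Add(-18985, -38879), Rational(1, 2)) = Pow(-57864, Rational(1, 2)) = Mul(2, I, Pow(14466, Rational(1, 2)))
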